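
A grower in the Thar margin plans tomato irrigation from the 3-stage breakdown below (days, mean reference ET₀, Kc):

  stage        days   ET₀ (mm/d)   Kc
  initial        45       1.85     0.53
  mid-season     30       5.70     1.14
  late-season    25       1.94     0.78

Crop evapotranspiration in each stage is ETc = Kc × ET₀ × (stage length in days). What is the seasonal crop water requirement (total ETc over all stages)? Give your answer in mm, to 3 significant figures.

initial: 0.53 × 1.85 × 45 = 44.12 mm
mid-season: 1.14 × 5.70 × 30 = 194.94 mm
late-season: 0.78 × 1.94 × 25 = 37.83 mm
Seasonal total = 276.89 mm

277 mm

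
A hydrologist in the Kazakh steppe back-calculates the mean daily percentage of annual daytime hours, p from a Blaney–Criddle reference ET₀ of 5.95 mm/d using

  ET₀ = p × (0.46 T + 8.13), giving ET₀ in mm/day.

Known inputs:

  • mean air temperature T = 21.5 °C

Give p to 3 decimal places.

p = ET₀ / (0.46 T + 8.13) = 5.95 / (0.46 × 21.5 + 8.13) = 5.95 / 18.020 = 0.3302

0.330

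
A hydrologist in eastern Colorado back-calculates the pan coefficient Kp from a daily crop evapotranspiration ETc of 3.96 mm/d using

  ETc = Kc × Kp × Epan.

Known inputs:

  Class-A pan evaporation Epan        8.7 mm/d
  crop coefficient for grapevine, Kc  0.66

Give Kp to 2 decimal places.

0.69

ETc = Kc × Kp × Epan  ⇒  Kp = ETc / (Kc × Epan)
Kp = 3.96 / (0.66 × 8.7) = 3.96 / 5.742 = 0.6897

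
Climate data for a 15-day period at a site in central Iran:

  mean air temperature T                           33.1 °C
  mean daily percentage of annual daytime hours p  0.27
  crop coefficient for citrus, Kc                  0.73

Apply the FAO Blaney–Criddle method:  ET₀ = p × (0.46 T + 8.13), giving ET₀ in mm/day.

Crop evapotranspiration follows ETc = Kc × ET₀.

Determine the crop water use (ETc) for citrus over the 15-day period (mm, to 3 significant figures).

ET₀ = 0.27 × (0.46 × 33.1 + 8.13) = 0.27 × 23.356 = 6.3061 mm/d
ETc = Kc × ET₀ = 0.73 × 6.3061 = 4.6035 mm/d
Over 15 days: 4.6035 × 15 = 69.053 mm

69.1 mm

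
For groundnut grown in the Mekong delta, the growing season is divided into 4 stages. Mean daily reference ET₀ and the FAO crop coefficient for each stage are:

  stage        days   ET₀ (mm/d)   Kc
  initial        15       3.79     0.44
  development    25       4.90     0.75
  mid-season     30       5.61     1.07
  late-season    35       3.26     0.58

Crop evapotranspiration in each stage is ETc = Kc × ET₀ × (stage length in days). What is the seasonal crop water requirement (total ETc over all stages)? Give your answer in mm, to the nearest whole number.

363 mm

initial: 0.44 × 3.79 × 15 = 25.01 mm
development: 0.75 × 4.90 × 25 = 91.88 mm
mid-season: 1.07 × 5.61 × 30 = 180.08 mm
late-season: 0.58 × 3.26 × 35 = 66.18 mm
Seasonal total = 363.15 mm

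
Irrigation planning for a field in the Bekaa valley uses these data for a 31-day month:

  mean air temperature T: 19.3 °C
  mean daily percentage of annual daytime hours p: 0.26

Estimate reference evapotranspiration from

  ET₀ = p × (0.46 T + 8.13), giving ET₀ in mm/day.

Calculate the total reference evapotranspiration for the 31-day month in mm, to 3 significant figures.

137 mm

ET₀ = 0.26 × (0.46 × 19.3 + 8.13) = 0.26 × 17.008 = 4.4221 mm/d
Monthly total = 4.4221 × 31 = 137.085 mm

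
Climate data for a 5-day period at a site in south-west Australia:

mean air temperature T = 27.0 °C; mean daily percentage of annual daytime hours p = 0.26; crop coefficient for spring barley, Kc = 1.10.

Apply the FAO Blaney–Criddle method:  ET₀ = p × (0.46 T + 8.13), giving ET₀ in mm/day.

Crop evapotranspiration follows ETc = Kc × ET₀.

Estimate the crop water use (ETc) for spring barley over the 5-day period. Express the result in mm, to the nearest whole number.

29 mm

ET₀ = 0.26 × (0.46 × 27.0 + 8.13) = 0.26 × 20.550 = 5.3430 mm/d
ETc = Kc × ET₀ = 1.10 × 5.3430 = 5.8773 mm/d
Over 5 days: 5.8773 × 5 = 29.387 mm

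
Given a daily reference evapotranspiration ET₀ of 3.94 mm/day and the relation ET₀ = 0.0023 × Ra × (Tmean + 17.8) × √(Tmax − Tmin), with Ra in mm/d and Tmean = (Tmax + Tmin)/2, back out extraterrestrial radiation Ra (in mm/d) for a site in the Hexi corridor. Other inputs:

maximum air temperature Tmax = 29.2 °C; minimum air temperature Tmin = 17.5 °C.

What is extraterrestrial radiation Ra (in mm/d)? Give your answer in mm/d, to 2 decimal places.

12.17 mm/d

Tmean = 23.35 °C; √ΔT = 3.4205
Ra = ET₀ / [0.0023 × (Tmean+17.8) × √ΔT] = 3.94 / (0.0023 × 41.15 × 3.4205) = 12.171 mm/d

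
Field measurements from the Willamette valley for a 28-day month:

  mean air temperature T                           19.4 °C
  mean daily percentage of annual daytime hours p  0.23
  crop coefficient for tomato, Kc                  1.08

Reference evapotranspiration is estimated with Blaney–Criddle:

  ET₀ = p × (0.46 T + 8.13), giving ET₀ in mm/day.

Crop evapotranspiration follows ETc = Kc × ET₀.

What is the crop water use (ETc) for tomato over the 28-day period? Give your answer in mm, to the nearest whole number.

119 mm

ET₀ = 0.23 × (0.46 × 19.4 + 8.13) = 0.23 × 17.054 = 3.9224 mm/d
ETc = Kc × ET₀ = 1.08 × 3.9224 = 4.2362 mm/d
Over 28 days: 4.2362 × 28 = 118.614 mm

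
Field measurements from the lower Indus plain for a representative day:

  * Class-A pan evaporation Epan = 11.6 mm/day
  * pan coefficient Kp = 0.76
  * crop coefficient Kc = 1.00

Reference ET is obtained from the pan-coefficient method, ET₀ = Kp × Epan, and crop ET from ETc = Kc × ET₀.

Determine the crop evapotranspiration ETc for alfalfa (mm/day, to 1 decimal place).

ET₀ = 0.76 × 11.6 = 8.8160 mm/d
ETc = Kc × ET₀ = 1.00 × 8.8160 = 8.8160 mm/d

8.8 mm/day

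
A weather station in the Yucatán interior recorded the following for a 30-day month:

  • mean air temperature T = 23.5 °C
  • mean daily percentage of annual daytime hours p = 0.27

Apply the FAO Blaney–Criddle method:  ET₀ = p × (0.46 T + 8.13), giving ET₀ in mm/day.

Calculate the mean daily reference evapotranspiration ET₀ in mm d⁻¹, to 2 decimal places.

ET₀ = 0.27 × (0.46 × 23.5 + 8.13) = 0.27 × 18.940 = 5.1138 mm/d

5.11 mm d⁻¹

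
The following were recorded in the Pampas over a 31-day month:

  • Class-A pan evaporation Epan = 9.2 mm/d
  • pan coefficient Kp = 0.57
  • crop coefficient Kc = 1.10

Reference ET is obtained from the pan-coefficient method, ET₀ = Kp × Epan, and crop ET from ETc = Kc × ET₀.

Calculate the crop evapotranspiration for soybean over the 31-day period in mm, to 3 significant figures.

179 mm

ET₀ = 0.57 × 9.2 = 5.2440 mm/d
ETc = Kc × ET₀ = 1.10 × 5.2440 = 5.7684 mm/d
Over 31 days: 5.7684 × 31 = 178.820 mm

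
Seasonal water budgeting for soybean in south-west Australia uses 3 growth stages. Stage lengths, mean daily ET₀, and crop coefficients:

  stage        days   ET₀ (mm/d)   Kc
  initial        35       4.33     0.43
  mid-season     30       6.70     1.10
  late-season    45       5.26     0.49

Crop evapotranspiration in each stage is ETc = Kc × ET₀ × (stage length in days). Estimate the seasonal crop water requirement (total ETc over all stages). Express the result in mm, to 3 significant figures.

402 mm

initial: 0.43 × 4.33 × 35 = 65.17 mm
mid-season: 1.10 × 6.70 × 30 = 221.10 mm
late-season: 0.49 × 5.26 × 45 = 115.98 mm
Seasonal total = 402.25 mm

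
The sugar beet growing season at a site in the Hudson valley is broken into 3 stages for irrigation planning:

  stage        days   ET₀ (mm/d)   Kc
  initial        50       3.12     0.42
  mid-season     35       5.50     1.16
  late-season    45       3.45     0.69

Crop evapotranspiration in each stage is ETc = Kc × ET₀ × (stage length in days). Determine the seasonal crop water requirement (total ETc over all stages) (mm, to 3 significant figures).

396 mm

initial: 0.42 × 3.12 × 50 = 65.52 mm
mid-season: 1.16 × 5.50 × 35 = 223.30 mm
late-season: 0.69 × 3.45 × 45 = 107.12 mm
Seasonal total = 395.94 mm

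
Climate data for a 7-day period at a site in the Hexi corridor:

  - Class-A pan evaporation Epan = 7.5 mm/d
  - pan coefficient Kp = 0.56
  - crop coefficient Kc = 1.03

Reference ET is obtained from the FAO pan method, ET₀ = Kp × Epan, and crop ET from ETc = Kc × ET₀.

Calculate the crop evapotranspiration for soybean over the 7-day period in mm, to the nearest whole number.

ET₀ = 0.56 × 7.5 = 4.2000 mm/d
ETc = Kc × ET₀ = 1.03 × 4.2000 = 4.3260 mm/d
Over 7 days: 4.3260 × 7 = 30.282 mm

30 mm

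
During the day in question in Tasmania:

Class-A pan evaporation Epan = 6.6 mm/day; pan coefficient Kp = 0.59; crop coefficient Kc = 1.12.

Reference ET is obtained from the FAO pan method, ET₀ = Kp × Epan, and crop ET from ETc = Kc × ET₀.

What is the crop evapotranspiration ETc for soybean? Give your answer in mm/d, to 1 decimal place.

ET₀ = 0.59 × 6.6 = 3.8940 mm/d
ETc = Kc × ET₀ = 1.12 × 3.8940 = 4.3613 mm/d

4.4 mm/d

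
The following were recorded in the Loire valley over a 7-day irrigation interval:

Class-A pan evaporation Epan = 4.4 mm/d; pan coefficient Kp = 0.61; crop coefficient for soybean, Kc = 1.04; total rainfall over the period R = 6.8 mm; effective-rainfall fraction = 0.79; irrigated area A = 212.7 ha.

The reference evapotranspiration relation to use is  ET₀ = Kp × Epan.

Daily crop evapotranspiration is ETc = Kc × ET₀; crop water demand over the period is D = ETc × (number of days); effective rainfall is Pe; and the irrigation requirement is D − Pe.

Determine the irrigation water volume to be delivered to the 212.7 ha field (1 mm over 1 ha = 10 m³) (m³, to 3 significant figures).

30100 m³

ET₀ = 0.61 × 4.4 = 2.6840 mm/d
ETc = Kc × ET₀ = 1.04 × 2.6840 = 2.7914 mm/d
Crop demand D = ETc × 7 d = 2.7914 × 7 = 19.540 mm
Pe = 0.79 × 6.8 = 5.372 mm
D − Pe = 19.540 − 5.372 = 14.168 mm
Volume = 14.168 mm × 212.7 ha × 10 = 30135.3 m³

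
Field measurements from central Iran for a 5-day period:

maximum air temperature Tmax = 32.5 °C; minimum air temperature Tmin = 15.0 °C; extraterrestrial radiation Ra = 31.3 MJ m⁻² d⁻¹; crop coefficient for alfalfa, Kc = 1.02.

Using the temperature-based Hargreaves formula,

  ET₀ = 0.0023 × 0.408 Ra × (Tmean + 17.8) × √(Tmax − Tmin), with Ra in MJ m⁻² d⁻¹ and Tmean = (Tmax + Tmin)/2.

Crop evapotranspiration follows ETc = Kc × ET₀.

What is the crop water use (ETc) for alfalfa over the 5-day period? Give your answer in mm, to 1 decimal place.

Tmean = (32.5 + 15.0)/2 = 23.75 °C
0.408 Ra = 0.408 × 31.3 = 12.7704 mm/d equivalent
ET₀ = 0.0023 × 12.7704 × (23.75 + 17.8) × √17.5 = 0.0023 × 12.7704 × 41.55 × 4.1833 = 5.1053 mm/d
ETc = Kc × ET₀ = 1.02 × 5.1053 = 5.2074 mm/d
Over 5 days: 5.2074 × 5 = 26.037 mm

26.0 mm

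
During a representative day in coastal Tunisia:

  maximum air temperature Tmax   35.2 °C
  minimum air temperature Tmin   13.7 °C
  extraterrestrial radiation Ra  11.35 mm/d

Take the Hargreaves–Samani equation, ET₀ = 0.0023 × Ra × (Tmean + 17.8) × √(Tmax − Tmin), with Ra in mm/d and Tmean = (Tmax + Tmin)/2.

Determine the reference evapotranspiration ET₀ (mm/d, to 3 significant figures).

5.11 mm/d

Tmean = (35.2 + 13.7)/2 = 24.45 °C
ET₀ = 0.0023 × 11.35 × (24.45 + 17.8) × √21.5 = 0.0023 × 11.35 × 42.25 × 4.6368 = 5.1141 mm/d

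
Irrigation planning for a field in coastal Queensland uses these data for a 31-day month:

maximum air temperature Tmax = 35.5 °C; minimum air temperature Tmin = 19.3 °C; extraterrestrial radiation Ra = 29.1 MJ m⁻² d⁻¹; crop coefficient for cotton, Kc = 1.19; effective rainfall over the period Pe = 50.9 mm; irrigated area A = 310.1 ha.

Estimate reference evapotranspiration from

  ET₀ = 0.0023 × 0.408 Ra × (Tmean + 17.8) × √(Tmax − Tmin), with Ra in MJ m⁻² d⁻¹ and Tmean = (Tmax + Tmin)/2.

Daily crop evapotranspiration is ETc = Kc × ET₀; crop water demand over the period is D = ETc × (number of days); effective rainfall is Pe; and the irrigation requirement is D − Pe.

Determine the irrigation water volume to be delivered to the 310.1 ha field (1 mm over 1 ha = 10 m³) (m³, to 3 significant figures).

410000 m³

Tmean = (35.5 + 19.3)/2 = 27.40 °C
0.408 Ra = 0.408 × 29.1 = 11.8728 mm/d equivalent
ET₀ = 0.0023 × 11.8728 × (27.40 + 17.8) × √16.2 = 0.0023 × 11.8728 × 45.20 × 4.0249 = 4.9679 mm/d
ETc = Kc × ET₀ = 1.19 × 4.9679 = 5.9118 mm/d
Crop demand D = ETc × 31 d = 5.9118 × 31 = 183.266 mm
D − Pe = 183.266 − 50.9 = 132.366 mm
Volume = 132.366 mm × 310.1 ha × 10 = 410467.0 m³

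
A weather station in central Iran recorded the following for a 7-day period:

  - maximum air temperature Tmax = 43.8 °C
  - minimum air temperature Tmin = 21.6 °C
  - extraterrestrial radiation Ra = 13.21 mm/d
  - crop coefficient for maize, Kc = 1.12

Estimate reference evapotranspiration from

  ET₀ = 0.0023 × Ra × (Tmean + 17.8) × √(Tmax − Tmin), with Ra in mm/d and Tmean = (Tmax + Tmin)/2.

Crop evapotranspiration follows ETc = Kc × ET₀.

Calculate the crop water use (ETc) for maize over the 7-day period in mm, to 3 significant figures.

56.7 mm

Tmean = (43.8 + 21.6)/2 = 32.70 °C
ET₀ = 0.0023 × 13.21 × (32.70 + 17.8) × √22.2 = 0.0023 × 13.21 × 50.50 × 4.7117 = 7.2294 mm/d
ETc = Kc × ET₀ = 1.12 × 7.2294 = 8.0969 mm/d
Over 7 days: 8.0969 × 7 = 56.678 mm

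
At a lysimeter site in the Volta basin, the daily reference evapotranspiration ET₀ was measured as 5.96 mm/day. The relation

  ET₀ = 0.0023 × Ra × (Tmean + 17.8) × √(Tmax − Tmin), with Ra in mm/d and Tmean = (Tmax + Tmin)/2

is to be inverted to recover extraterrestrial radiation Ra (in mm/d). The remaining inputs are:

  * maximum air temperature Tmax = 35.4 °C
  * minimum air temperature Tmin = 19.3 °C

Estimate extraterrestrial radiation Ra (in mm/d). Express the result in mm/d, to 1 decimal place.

Tmean = 27.35 °C; √ΔT = 4.0125
Ra = ET₀ / [0.0023 × (Tmean+17.8) × √ΔT] = 5.96 / (0.0023 × 45.15 × 4.0125) = 14.304 mm/d

14.3 mm/d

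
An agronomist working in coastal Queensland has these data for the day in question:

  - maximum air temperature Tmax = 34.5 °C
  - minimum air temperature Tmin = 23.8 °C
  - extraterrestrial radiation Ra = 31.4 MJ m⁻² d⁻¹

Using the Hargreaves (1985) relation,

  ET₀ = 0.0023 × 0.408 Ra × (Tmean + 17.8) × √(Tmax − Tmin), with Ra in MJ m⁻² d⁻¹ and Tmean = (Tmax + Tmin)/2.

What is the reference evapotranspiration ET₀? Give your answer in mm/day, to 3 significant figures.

4.53 mm/day

Tmean = (34.5 + 23.8)/2 = 29.15 °C
0.408 Ra = 0.408 × 31.4 = 12.8112 mm/d equivalent
ET₀ = 0.0023 × 12.8112 × (29.15 + 17.8) × √10.7 = 0.0023 × 12.8112 × 46.95 × 3.2711 = 4.5253 mm/d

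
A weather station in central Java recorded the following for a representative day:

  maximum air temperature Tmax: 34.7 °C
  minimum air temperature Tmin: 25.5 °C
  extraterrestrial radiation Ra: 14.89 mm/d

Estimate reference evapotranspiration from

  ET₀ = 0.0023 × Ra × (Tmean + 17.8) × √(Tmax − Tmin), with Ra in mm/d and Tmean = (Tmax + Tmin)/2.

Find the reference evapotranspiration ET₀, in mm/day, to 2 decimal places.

4.98 mm/day

Tmean = (34.7 + 25.5)/2 = 30.10 °C
ET₀ = 0.0023 × 14.89 × (30.10 + 17.8) × √9.2 = 0.0023 × 14.89 × 47.90 × 3.0332 = 4.9758 mm/d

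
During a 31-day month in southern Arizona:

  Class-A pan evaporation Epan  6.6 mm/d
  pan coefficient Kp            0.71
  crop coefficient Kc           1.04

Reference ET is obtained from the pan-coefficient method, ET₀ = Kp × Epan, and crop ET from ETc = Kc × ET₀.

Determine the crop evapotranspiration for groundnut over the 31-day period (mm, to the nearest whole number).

151 mm

ET₀ = 0.71 × 6.6 = 4.6860 mm/d
ETc = Kc × ET₀ = 1.04 × 4.6860 = 4.8734 mm/d
Over 31 days: 4.8734 × 31 = 151.075 mm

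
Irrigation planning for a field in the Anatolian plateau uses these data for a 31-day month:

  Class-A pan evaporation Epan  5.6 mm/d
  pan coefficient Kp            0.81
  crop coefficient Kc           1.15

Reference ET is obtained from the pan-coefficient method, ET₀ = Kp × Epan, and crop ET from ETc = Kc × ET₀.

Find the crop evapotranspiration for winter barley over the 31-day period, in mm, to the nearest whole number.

ET₀ = 0.81 × 5.6 = 4.5360 mm/d
ETc = Kc × ET₀ = 1.15 × 4.5360 = 5.2164 mm/d
Over 31 days: 5.2164 × 31 = 161.708 mm

162 mm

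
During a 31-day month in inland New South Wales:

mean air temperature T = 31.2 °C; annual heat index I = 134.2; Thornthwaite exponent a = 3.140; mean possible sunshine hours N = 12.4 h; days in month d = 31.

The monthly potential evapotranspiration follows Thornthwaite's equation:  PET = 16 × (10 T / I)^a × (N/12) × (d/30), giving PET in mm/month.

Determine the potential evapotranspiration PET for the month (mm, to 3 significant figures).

10T/I = 10 × 31.2 / 134.2 = 2.3249
(10T/I)^a = 2.3249^3.140 = 14.1420
Uncorrected PET = 16 × 14.1420 = 226.272 mm
Correction = (N/12)(d/30) = (12.4/12)(31/30) = 1.0678
PET = 226.272 × 1.0678 = 241.613 mm/month

242 mm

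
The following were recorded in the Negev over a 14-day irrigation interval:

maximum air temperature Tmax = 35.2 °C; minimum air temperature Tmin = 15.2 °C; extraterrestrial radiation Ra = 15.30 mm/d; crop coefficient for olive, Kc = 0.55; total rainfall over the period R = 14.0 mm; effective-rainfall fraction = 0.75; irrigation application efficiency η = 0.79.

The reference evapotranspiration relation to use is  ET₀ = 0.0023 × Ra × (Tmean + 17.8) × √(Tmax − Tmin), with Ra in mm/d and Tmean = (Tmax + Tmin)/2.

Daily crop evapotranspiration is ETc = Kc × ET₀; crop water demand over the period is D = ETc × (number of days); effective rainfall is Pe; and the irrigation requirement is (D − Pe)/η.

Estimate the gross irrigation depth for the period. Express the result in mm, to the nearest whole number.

53 mm

Tmean = (35.2 + 15.2)/2 = 25.20 °C
ET₀ = 0.0023 × 15.30 × (25.20 + 17.8) × √20.0 = 0.0023 × 15.30 × 43.00 × 4.4721 = 6.7670 mm/d
ETc = Kc × ET₀ = 0.55 × 6.7670 = 3.7219 mm/d
Crop demand D = ETc × 14 d = 3.7219 × 14 = 52.107 mm
Pe = 0.75 × 14.0 = 10.500 mm
D − Pe = 52.107 − 10.500 = 41.607 mm
Gross irrigation = 41.607 / 0.79 = 52.667 mm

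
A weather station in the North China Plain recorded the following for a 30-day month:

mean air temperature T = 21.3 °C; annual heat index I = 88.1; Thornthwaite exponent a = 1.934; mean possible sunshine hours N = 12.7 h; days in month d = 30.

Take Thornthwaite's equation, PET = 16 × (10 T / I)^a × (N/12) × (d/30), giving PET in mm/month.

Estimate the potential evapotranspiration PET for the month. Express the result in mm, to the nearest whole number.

93 mm

10T/I = 10 × 21.3 / 88.1 = 2.4177
(10T/I)^a = 2.4177^1.934 = 5.5144
Uncorrected PET = 16 × 5.5144 = 88.230 mm
Correction = (N/12)(d/30) = (12.7/12)(30/30) = 1.0583
PET = 88.230 × 1.0583 = 93.374 mm/month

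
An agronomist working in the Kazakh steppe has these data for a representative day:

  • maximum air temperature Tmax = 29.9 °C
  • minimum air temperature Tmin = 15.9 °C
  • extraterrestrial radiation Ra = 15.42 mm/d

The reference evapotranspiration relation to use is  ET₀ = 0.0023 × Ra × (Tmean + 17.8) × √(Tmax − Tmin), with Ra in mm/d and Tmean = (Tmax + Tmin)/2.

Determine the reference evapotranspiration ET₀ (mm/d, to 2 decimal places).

5.40 mm/d

Tmean = (29.9 + 15.9)/2 = 22.90 °C
ET₀ = 0.0023 × 15.42 × (22.90 + 17.8) × √14.0 = 0.0023 × 15.42 × 40.70 × 3.7417 = 5.4010 mm/d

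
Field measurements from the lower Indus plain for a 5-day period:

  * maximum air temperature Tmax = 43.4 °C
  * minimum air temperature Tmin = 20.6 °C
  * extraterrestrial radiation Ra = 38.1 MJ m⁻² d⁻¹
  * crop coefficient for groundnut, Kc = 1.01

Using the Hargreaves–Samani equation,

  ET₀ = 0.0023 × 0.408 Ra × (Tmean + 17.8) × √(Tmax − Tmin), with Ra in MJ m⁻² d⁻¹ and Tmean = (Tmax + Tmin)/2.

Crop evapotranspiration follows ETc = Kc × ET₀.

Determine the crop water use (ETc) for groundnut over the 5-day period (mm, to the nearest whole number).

Tmean = (43.4 + 20.6)/2 = 32.00 °C
0.408 Ra = 0.408 × 38.1 = 15.5448 mm/d equivalent
ET₀ = 0.0023 × 15.5448 × (32.00 + 17.8) × √22.8 = 0.0023 × 15.5448 × 49.80 × 4.7749 = 8.5017 mm/d
ETc = Kc × ET₀ = 1.01 × 8.5017 = 8.5867 mm/d
Over 5 days: 8.5867 × 5 = 42.934 mm

43 mm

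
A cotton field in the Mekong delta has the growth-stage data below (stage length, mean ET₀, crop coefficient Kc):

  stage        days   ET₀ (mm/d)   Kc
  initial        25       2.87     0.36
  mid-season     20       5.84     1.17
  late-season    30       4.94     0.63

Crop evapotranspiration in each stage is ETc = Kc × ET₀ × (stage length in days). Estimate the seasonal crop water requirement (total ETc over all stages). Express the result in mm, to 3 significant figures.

256 mm

initial: 0.36 × 2.87 × 25 = 25.83 mm
mid-season: 1.17 × 5.84 × 20 = 136.66 mm
late-season: 0.63 × 4.94 × 30 = 93.37 mm
Seasonal total = 255.86 mm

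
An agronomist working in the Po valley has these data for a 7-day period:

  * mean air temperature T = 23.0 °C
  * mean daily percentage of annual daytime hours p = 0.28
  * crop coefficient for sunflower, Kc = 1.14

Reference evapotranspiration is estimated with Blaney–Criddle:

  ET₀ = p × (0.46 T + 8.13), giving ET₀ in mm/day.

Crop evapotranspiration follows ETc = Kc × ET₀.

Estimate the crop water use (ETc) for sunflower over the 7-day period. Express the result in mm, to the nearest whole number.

42 mm

ET₀ = 0.28 × (0.46 × 23.0 + 8.13) = 0.28 × 18.710 = 5.2388 mm/d
ETc = Kc × ET₀ = 1.14 × 5.2388 = 5.9722 mm/d
Over 7 days: 5.9722 × 7 = 41.805 mm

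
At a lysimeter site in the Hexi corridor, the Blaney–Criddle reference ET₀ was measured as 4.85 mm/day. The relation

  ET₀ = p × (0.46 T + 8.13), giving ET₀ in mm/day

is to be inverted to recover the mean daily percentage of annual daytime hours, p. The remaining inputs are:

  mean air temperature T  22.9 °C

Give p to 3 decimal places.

0.260

p = ET₀ / (0.46 T + 8.13) = 4.85 / (0.46 × 22.9 + 8.13) = 4.85 / 18.664 = 0.2599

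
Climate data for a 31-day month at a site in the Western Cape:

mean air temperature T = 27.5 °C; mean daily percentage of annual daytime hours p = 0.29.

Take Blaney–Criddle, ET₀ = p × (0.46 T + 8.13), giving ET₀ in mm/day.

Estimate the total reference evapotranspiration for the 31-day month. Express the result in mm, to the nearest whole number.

ET₀ = 0.29 × (0.46 × 27.5 + 8.13) = 0.29 × 20.780 = 6.0262 mm/d
Monthly total = 6.0262 × 31 = 186.812 mm

187 mm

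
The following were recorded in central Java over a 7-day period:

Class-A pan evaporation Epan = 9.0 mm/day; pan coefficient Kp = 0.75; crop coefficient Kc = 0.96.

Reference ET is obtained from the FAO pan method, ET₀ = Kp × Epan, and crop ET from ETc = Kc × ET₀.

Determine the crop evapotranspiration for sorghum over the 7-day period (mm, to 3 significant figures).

ET₀ = 0.75 × 9.0 = 6.7500 mm/d
ETc = Kc × ET₀ = 0.96 × 6.7500 = 6.4800 mm/d
Over 7 days: 6.4800 × 7 = 45.360 mm

45.4 mm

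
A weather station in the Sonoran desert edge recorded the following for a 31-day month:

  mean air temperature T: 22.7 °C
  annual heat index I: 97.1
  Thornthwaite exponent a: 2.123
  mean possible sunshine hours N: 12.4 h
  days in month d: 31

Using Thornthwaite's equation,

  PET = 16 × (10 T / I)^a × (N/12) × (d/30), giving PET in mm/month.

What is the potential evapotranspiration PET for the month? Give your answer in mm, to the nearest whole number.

104 mm

10T/I = 10 × 22.7 / 97.1 = 2.3378
(10T/I)^a = 2.3378^2.123 = 6.0671
Uncorrected PET = 16 × 6.0671 = 97.074 mm
Correction = (N/12)(d/30) = (12.4/12)(31/30) = 1.0678
PET = 97.074 × 1.0678 = 103.656 mm/month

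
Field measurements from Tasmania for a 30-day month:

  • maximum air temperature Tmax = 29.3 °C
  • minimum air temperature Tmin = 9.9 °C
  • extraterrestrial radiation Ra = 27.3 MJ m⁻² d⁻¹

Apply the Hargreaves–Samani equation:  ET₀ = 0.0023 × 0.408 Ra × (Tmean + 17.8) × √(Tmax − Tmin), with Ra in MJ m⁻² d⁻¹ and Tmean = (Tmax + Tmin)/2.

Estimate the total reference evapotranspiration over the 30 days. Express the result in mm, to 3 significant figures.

127 mm

Tmean = (29.3 + 9.9)/2 = 19.60 °C
0.408 Ra = 0.408 × 27.3 = 11.1384 mm/d equivalent
ET₀ = 0.0023 × 11.1384 × (19.60 + 17.8) × √19.4 = 0.0023 × 11.1384 × 37.40 × 4.4045 = 4.2201 mm/d
Over 30 days: 4.2201 × 30 = 126.603 mm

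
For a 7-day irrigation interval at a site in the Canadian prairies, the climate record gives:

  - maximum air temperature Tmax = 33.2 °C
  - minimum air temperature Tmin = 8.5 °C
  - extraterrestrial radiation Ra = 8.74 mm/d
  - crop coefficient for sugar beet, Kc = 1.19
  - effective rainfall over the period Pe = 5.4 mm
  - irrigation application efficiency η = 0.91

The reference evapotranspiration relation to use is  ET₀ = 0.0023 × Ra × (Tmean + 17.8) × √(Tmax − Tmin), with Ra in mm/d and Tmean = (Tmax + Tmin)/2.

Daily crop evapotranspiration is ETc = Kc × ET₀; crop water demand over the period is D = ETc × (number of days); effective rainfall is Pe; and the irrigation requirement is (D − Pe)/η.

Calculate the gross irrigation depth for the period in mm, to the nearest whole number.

Tmean = (33.2 + 8.5)/2 = 20.85 °C
ET₀ = 0.0023 × 8.74 × (20.85 + 17.8) × √24.7 = 0.0023 × 8.74 × 38.65 × 4.9699 = 3.8613 mm/d
ETc = Kc × ET₀ = 1.19 × 3.8613 = 4.5949 mm/d
Crop demand D = ETc × 7 d = 4.5949 × 7 = 32.164 mm
D − Pe = 32.164 − 5.4 = 26.764 mm
Gross irrigation = 26.764 / 0.91 = 29.411 mm

29 mm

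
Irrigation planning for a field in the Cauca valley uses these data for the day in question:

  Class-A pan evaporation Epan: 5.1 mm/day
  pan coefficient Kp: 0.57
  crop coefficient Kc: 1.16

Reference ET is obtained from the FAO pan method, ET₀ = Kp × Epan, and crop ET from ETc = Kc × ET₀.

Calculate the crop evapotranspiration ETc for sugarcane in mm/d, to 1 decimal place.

3.4 mm/d

ET₀ = 0.57 × 5.1 = 2.9070 mm/d
ETc = Kc × ET₀ = 1.16 × 2.9070 = 3.3721 mm/d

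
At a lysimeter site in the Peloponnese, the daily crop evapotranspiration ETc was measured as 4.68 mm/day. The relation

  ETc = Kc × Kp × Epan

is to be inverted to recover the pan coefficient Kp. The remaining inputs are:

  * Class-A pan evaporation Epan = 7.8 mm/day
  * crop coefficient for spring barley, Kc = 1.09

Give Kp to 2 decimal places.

ETc = Kc × Kp × Epan  ⇒  Kp = ETc / (Kc × Epan)
Kp = 4.68 / (1.09 × 7.8) = 4.68 / 8.502 = 0.5505

0.55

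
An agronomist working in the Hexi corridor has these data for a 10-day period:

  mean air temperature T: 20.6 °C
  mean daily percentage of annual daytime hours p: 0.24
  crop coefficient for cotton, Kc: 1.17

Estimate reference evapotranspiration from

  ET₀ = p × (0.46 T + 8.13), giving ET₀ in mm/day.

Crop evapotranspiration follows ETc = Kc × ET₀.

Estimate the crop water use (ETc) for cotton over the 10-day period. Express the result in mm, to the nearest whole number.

49 mm

ET₀ = 0.24 × (0.46 × 20.6 + 8.13) = 0.24 × 17.606 = 4.2254 mm/d
ETc = Kc × ET₀ = 1.17 × 4.2254 = 4.9437 mm/d
Over 10 days: 4.9437 × 10 = 49.437 mm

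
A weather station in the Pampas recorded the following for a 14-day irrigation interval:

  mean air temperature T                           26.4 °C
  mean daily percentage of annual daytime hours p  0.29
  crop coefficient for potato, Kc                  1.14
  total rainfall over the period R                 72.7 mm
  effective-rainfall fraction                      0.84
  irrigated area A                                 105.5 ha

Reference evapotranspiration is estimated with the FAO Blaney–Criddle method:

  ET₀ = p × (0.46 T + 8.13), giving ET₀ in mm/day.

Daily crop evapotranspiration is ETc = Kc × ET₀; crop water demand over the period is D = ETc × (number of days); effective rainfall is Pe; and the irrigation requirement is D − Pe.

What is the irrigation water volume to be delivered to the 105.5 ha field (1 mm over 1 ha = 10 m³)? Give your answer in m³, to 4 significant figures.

34570 m³

ET₀ = 0.29 × (0.46 × 26.4 + 8.13) = 0.29 × 20.274 = 5.8795 mm/d
ETc = Kc × ET₀ = 1.14 × 5.8795 = 6.7026 mm/d
Crop demand D = ETc × 14 d = 6.7026 × 14 = 93.836 mm
Pe = 0.84 × 72.7 = 61.068 mm
D − Pe = 93.836 − 61.068 = 32.768 mm
Volume = 32.768 mm × 105.5 ha × 10 = 34570.2 m³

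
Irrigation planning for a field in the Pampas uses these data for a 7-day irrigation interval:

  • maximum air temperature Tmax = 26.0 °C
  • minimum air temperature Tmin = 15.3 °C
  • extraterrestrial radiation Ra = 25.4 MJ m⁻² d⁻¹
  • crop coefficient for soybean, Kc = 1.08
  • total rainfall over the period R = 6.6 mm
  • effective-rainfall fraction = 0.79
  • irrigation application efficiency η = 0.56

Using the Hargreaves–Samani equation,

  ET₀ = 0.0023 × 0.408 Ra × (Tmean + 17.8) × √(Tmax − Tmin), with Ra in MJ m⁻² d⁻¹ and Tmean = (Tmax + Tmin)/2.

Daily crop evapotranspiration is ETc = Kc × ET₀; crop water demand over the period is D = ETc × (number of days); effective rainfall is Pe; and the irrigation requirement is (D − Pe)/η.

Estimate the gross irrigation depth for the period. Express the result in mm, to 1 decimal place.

Tmean = (26.0 + 15.3)/2 = 20.65 °C
0.408 Ra = 0.408 × 25.4 = 10.3632 mm/d equivalent
ET₀ = 0.0023 × 10.3632 × (20.65 + 17.8) × √10.7 = 0.0023 × 10.3632 × 38.45 × 3.2711 = 2.9979 mm/d
ETc = Kc × ET₀ = 1.08 × 2.9979 = 3.2377 mm/d
Crop demand D = ETc × 7 d = 3.2377 × 7 = 22.664 mm
Pe = 0.79 × 6.6 = 5.214 mm
D − Pe = 22.664 − 5.214 = 17.450 mm
Gross irrigation = 17.450 / 0.56 = 31.161 mm

31.2 mm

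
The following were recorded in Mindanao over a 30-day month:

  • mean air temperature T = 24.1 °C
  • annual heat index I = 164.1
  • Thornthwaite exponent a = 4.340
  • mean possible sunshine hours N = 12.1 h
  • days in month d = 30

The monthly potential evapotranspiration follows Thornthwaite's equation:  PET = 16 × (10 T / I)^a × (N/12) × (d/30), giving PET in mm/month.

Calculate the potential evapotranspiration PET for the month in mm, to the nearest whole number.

10T/I = 10 × 24.1 / 164.1 = 1.4686
(10T/I)^a = 1.4686^4.340 = 5.3010
Uncorrected PET = 16 × 5.3010 = 84.816 mm
Correction = (N/12)(d/30) = (12.1/12)(30/30) = 1.0083
PET = 84.816 × 1.0083 = 85.520 mm/month

86 mm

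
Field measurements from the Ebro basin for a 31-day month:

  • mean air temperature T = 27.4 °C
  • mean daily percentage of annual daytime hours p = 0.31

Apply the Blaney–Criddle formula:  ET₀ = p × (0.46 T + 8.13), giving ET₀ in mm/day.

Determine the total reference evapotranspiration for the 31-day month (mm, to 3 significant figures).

ET₀ = 0.31 × (0.46 × 27.4 + 8.13) = 0.31 × 20.734 = 6.4275 mm/d
Monthly total = 6.4275 × 31 = 199.253 mm

199 mm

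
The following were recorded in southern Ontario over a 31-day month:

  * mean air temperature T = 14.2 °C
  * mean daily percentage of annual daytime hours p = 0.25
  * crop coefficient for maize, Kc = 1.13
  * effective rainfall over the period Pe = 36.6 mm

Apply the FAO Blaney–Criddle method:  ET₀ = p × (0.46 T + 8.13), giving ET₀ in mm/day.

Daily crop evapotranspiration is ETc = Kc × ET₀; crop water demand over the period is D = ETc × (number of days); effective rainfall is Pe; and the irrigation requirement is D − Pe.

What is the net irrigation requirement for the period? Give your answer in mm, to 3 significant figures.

ET₀ = 0.25 × (0.46 × 14.2 + 8.13) = 0.25 × 14.662 = 3.6655 mm/d
ETc = Kc × ET₀ = 1.13 × 3.6655 = 4.1420 mm/d
Crop demand D = ETc × 31 d = 4.1420 × 31 = 128.402 mm
D − Pe = 128.402 − 36.6 = 91.802 mm

91.8 mm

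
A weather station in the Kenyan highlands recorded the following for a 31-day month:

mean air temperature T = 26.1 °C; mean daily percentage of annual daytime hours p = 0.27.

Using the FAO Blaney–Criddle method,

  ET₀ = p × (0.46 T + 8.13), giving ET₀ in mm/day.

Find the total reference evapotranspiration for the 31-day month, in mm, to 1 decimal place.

168.5 mm

ET₀ = 0.27 × (0.46 × 26.1 + 8.13) = 0.27 × 20.136 = 5.4367 mm/d
Monthly total = 5.4367 × 31 = 168.538 mm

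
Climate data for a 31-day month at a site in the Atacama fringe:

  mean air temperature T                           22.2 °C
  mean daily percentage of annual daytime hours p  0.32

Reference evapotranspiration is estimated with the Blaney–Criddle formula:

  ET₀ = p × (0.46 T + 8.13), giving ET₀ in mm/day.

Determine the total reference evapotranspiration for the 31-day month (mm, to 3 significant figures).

ET₀ = 0.32 × (0.46 × 22.2 + 8.13) = 0.32 × 18.342 = 5.8694 mm/d
Monthly total = 5.8694 × 31 = 181.951 mm

182 mm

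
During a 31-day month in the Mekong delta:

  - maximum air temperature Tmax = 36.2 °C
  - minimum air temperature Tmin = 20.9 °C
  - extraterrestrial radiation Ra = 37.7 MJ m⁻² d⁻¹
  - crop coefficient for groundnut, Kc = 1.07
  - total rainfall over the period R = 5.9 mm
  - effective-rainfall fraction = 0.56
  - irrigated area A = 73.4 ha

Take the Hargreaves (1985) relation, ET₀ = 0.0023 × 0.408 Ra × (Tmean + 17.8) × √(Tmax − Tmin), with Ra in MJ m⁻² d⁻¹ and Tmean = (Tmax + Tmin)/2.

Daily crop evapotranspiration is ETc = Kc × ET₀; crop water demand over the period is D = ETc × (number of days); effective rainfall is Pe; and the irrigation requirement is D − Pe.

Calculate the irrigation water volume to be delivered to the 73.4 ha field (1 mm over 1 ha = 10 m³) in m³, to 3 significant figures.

Tmean = (36.2 + 20.9)/2 = 28.55 °C
0.408 Ra = 0.408 × 37.7 = 15.3816 mm/d equivalent
ET₀ = 0.0023 × 15.3816 × (28.55 + 17.8) × √15.3 = 0.0023 × 15.3816 × 46.35 × 3.9115 = 6.4139 mm/d
ETc = Kc × ET₀ = 1.07 × 6.4139 = 6.8629 mm/d
Crop demand D = ETc × 31 d = 6.8629 × 31 = 212.750 mm
Pe = 0.56 × 5.9 = 3.304 mm
D − Pe = 212.750 − 3.304 = 209.446 mm
Volume = 209.446 mm × 73.4 ha × 10 = 153733.4 m³

154000 m³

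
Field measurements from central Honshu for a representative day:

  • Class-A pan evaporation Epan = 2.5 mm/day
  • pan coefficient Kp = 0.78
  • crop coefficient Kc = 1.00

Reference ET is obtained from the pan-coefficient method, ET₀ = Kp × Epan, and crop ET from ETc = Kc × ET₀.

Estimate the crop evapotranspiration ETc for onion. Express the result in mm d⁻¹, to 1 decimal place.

ET₀ = 0.78 × 2.5 = 1.9500 mm/d
ETc = Kc × ET₀ = 1.00 × 1.9500 = 1.9500 mm/d

2.0 mm d⁻¹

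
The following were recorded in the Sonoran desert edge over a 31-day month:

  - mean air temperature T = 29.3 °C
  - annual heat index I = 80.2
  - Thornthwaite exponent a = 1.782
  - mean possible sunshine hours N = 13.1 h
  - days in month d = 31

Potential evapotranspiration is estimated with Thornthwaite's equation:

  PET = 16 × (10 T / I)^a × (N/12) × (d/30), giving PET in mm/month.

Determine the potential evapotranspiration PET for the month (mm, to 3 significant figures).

182 mm

10T/I = 10 × 29.3 / 80.2 = 3.6534
(10T/I)^a = 3.6534^1.782 = 10.0630
Uncorrected PET = 16 × 10.0630 = 161.008 mm
Correction = (N/12)(d/30) = (13.1/12)(31/30) = 1.1281
PET = 161.008 × 1.1281 = 181.633 mm/month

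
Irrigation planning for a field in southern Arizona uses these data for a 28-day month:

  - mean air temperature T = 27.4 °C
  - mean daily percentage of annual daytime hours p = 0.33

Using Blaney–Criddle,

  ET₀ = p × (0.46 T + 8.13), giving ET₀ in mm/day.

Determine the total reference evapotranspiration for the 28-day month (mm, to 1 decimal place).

191.6 mm

ET₀ = 0.33 × (0.46 × 27.4 + 8.13) = 0.33 × 20.734 = 6.8422 mm/d
Monthly total = 6.8422 × 28 = 191.582 mm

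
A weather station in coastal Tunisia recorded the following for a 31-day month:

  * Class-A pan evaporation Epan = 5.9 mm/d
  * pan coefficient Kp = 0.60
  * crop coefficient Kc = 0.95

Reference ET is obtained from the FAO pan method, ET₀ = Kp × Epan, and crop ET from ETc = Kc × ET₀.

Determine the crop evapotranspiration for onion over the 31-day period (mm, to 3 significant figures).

104 mm

ET₀ = 0.60 × 5.9 = 3.5400 mm/d
ETc = Kc × ET₀ = 0.95 × 3.5400 = 3.3630 mm/d
Over 31 days: 3.3630 × 31 = 104.253 mm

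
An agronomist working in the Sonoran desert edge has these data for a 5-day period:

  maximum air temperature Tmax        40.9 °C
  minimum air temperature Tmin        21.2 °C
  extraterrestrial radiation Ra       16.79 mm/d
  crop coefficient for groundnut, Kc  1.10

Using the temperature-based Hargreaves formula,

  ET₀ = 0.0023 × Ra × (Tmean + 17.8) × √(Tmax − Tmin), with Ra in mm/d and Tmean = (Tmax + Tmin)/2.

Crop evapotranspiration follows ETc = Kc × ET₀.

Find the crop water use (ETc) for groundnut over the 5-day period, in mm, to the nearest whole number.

Tmean = (40.9 + 21.2)/2 = 31.05 °C
ET₀ = 0.0023 × 16.79 × (31.05 + 17.8) × √19.7 = 0.0023 × 16.79 × 48.85 × 4.4385 = 8.3730 mm/d
ETc = Kc × ET₀ = 1.10 × 8.3730 = 9.2103 mm/d
Over 5 days: 9.2103 × 5 = 46.052 mm

46 mm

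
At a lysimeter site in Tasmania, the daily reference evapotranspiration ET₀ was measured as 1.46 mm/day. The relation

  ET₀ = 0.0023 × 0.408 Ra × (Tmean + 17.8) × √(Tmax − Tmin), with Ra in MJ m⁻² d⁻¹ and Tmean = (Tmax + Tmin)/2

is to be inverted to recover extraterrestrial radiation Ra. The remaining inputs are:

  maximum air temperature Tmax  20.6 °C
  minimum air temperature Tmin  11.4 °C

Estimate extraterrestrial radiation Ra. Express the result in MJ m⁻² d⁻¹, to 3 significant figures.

15.2 MJ m⁻² d⁻¹

Tmean = (20.6+11.4)/2 = 16.00 °C; ΔT = 9.2
Ra = ET₀ / [0.0023 × 0.408 × (Tmean+17.8) × √ΔT]
   = 1.46 / (0.0023 × 0.408 × 33.80 × 3.0332) = 15.176 MJ m⁻² d⁻¹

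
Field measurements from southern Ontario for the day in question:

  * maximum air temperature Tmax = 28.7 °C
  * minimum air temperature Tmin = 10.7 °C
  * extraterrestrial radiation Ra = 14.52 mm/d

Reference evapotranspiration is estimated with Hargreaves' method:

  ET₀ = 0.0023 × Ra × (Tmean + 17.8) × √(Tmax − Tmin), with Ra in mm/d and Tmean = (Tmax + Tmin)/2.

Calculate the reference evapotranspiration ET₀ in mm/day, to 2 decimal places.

Tmean = (28.7 + 10.7)/2 = 19.70 °C
ET₀ = 0.0023 × 14.52 × (19.70 + 17.8) × √18.0 = 0.0023 × 14.52 × 37.50 × 4.2426 = 5.3132 mm/d

5.31 mm/day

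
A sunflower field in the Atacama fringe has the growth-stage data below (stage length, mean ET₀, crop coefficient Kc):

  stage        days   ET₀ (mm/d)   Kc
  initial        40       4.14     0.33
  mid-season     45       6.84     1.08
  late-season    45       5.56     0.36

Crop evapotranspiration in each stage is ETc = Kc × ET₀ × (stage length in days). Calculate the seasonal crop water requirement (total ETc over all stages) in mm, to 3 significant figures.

initial: 0.33 × 4.14 × 40 = 54.65 mm
mid-season: 1.08 × 6.84 × 45 = 332.42 mm
late-season: 0.36 × 5.56 × 45 = 90.07 mm
Seasonal total = 477.14 mm

477 mm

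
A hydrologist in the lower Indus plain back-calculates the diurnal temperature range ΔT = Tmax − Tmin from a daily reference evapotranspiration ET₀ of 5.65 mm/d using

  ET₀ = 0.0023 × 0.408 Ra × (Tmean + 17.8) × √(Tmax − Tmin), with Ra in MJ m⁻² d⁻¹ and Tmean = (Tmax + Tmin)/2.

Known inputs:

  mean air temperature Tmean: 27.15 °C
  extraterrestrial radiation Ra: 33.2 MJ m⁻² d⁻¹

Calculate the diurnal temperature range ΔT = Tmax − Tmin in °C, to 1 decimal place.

√ΔT = ET₀ / [0.0023 × 0.408 × Ra × (Tmean+17.8)] = 5.65 / (0.0023 × 13.5456 × 44.95) = 4.0345
ΔT = 4.0345² = 16.277 °C

16.3 °C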